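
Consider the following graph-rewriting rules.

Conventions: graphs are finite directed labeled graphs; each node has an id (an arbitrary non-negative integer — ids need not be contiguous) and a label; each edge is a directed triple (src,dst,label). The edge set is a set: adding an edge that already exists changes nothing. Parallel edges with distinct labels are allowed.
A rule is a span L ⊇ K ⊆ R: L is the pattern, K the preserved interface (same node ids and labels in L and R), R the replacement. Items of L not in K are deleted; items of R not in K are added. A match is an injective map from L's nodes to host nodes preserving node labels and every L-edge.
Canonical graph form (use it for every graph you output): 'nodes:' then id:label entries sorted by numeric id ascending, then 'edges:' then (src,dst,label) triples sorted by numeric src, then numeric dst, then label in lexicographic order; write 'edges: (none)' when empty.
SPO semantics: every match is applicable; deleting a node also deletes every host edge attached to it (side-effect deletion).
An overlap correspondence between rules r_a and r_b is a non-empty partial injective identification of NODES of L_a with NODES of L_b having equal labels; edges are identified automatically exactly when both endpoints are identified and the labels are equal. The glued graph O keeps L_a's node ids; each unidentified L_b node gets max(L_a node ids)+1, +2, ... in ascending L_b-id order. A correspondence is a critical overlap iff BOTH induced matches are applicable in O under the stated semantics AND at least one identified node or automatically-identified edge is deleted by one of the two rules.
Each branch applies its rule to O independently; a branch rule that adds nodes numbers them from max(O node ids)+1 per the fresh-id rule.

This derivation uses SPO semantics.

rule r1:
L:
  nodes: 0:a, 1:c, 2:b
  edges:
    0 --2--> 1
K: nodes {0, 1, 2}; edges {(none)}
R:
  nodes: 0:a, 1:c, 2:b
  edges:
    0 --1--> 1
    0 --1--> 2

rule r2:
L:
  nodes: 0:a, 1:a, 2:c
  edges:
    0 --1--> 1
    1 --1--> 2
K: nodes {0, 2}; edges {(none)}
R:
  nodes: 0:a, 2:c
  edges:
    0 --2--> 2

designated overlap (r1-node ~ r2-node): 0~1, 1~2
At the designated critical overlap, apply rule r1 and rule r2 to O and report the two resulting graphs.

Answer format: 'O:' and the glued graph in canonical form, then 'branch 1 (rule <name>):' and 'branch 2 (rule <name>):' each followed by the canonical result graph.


O:
nodes: 0:a, 1:c, 2:b, 3:a
edges: (0,1,1); (0,1,2); (3,0,1)
branch 1 (rule r1):
nodes: 0:a, 1:c, 2:b, 3:a
edges: (0,1,1); (0,2,1); (3,0,1)
branch 2 (rule r2):
nodes: 1:c, 2:b, 3:a
edges: (3,1,2)


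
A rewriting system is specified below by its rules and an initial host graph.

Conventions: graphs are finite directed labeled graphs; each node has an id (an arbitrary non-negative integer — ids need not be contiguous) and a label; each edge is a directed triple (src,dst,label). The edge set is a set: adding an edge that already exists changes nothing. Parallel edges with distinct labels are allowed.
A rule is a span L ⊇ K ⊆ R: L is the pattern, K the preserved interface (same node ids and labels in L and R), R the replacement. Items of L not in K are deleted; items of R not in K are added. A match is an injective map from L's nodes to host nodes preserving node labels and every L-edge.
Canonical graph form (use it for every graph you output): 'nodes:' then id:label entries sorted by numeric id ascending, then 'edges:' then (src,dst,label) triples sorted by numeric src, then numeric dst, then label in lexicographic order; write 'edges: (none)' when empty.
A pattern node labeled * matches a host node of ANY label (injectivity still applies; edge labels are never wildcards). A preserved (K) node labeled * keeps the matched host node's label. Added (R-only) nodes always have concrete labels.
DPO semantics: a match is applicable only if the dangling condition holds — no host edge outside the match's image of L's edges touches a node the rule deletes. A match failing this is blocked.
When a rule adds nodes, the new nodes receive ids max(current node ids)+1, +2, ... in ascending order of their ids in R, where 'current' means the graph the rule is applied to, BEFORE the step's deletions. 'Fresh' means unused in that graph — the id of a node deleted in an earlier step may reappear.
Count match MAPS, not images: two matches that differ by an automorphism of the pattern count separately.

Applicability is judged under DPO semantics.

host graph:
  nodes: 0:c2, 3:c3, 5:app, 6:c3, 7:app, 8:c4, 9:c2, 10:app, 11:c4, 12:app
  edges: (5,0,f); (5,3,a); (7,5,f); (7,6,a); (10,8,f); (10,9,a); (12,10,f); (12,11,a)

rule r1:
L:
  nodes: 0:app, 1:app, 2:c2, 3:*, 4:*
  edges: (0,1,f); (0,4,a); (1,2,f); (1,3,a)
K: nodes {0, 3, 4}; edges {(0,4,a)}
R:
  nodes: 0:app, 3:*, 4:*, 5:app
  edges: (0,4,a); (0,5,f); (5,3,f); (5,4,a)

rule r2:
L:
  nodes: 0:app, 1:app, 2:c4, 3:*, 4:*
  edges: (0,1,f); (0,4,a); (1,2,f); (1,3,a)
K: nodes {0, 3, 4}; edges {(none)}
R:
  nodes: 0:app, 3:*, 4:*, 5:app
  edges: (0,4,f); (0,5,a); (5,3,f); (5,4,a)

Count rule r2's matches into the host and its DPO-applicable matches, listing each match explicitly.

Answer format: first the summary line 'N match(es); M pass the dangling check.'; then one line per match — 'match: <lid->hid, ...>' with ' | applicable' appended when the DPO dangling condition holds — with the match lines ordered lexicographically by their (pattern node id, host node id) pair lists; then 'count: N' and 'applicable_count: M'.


1 match(es); 1 pass the dangling check.
match: 0->12, 1->10, 2->8, 3->9, 4->11 | applicable
count: 1
applicable_count: 1


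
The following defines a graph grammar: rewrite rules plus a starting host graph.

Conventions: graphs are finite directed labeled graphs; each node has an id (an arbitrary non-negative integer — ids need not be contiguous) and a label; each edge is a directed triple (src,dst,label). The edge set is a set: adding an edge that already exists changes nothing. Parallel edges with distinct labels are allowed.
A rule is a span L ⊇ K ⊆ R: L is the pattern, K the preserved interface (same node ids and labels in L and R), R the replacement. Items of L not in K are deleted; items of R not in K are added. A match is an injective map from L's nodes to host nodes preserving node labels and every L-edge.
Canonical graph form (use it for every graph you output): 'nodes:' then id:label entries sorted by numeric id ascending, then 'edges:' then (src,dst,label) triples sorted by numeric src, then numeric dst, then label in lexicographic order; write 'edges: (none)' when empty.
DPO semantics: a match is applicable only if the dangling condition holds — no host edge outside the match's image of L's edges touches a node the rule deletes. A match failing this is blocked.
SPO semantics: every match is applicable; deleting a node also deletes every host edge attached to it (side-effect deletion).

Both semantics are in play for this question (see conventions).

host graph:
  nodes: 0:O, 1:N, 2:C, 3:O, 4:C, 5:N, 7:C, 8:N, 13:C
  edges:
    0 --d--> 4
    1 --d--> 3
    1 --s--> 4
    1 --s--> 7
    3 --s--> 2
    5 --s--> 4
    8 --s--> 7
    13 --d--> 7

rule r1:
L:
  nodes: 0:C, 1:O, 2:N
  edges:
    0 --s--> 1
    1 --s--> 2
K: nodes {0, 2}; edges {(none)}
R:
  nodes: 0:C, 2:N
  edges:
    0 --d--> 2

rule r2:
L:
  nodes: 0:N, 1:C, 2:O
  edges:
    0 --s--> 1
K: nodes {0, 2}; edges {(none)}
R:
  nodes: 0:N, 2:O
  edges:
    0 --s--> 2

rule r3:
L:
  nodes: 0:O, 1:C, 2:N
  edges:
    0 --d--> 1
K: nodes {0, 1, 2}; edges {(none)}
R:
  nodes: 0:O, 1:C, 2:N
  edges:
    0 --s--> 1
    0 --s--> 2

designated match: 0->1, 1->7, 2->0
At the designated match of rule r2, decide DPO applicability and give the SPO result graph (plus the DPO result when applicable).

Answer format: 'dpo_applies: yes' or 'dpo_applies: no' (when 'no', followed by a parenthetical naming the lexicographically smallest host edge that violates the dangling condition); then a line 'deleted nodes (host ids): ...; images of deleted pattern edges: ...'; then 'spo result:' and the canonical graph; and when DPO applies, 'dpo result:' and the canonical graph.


dpo_applies: no
(the rule deletes node 7, which keeps host edge (8,7,s) outside the match image — the dangling condition fails, DPO blocks; SPO proceeds and side-deletes such edges)
deleted nodes (host ids): 7; images of deleted pattern edges: (1,7,s)
spo result:
nodes: 0:O, 1:N, 2:C, 3:O, 4:C, 5:N, 8:N, 13:C
edges: (0,4,d); (1,0,s); (1,3,d); (1,4,s); (3,2,s); (5,4,s)


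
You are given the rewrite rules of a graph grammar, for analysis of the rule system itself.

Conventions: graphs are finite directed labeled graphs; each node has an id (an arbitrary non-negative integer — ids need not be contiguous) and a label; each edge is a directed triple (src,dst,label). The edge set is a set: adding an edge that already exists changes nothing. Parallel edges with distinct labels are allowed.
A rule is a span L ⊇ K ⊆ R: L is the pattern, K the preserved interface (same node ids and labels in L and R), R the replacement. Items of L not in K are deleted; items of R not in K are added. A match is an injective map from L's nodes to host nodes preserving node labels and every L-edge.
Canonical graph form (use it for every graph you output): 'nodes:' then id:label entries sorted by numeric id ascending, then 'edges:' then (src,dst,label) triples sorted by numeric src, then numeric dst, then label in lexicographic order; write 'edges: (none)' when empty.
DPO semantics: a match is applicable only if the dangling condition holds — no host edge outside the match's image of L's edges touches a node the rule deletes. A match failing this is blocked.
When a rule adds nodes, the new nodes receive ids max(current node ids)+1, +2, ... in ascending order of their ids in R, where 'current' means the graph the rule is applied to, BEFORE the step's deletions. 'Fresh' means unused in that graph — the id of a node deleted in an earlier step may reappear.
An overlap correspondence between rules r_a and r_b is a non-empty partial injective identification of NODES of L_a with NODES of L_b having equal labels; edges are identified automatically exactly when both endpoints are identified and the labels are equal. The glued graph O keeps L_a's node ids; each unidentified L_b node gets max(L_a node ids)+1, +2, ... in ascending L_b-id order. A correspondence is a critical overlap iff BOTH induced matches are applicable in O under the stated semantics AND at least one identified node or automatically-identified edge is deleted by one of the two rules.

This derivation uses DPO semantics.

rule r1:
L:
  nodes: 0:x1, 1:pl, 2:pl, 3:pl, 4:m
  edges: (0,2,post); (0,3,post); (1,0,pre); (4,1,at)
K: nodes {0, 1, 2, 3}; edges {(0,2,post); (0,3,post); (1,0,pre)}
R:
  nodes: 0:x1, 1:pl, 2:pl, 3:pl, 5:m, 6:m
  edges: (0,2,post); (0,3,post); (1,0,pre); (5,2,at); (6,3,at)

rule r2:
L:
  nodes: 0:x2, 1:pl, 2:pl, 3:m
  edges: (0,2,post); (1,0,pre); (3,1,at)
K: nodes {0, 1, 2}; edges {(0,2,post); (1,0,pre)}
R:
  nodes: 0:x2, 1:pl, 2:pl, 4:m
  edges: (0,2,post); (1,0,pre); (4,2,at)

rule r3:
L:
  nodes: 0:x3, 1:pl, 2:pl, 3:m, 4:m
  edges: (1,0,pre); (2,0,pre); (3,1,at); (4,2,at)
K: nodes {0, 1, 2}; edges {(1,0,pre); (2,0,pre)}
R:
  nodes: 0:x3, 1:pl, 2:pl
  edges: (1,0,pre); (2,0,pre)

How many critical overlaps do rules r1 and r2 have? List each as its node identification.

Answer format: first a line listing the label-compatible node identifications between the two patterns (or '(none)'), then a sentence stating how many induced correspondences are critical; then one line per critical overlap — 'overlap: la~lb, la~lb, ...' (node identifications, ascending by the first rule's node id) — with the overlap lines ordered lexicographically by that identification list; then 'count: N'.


label-compatible node identifications between L(r1) and L(r2): 1~1, 1~2, 2~1, 2~2, 3~1, 3~2, 4~3
3 of the induced correspondences are critical overlaps of r1 and r2.
overlap: 1~1, 2~2, 4~3
overlap: 1~1, 3~2, 4~3
overlap: 1~1, 4~3
count: 3


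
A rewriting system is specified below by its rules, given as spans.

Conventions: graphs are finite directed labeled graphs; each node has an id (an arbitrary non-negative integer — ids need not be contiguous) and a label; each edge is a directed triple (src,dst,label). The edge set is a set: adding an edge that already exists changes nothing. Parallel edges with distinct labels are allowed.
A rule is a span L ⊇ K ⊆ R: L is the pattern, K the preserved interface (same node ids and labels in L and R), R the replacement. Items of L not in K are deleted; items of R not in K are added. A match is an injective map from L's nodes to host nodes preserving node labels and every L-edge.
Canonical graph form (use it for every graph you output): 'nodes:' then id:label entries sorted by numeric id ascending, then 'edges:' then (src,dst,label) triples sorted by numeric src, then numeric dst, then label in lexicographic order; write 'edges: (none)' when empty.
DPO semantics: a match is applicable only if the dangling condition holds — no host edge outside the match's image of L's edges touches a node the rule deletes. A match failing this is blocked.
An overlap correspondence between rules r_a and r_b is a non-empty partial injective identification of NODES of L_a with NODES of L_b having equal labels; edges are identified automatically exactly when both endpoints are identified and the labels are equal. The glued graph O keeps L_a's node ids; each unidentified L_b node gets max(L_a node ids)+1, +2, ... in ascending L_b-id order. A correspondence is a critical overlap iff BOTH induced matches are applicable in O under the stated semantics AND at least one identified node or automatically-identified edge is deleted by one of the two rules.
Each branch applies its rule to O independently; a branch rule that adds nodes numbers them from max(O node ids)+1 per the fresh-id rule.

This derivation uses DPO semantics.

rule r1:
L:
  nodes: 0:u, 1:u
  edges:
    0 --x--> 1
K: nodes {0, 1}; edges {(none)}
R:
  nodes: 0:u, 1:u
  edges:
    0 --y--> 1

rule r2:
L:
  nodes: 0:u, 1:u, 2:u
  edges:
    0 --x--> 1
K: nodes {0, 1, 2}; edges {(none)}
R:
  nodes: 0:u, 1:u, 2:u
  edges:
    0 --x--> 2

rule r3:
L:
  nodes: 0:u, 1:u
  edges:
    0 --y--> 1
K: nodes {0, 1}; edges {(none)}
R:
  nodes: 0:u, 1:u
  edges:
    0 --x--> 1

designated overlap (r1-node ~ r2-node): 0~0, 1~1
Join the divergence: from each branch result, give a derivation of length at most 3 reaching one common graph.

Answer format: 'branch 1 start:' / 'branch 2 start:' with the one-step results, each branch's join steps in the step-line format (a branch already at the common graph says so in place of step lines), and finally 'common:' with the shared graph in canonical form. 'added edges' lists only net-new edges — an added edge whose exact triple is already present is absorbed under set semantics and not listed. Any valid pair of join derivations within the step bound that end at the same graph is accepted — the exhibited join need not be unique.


branch 1 start:
nodes: 0:u, 1:u, 2:u
edges: (0,1,y)
branch 2 start:
nodes: 0:u, 1:u, 2:u
edges: (0,2,x)
branch 1 step 1: rule r3; match: 0->0, 1->1; deleted nodes (none); deleted edges (0,1,y); added nodes (none); added edges (0,1,x); result: nodes: 0:u, 1:u, 2:u edges: (0,1,x)
branch 2 step 1: rule r2; match: 0->0, 1->2, 2->1; deleted nodes (none); deleted edges (0,2,x); added nodes (none); added edges (0,1,x); result: nodes: 0:u, 1:u, 2:u edges: (0,1,x)
common:
nodes: 0:u, 1:u, 2:u
edges: (0,1,x)


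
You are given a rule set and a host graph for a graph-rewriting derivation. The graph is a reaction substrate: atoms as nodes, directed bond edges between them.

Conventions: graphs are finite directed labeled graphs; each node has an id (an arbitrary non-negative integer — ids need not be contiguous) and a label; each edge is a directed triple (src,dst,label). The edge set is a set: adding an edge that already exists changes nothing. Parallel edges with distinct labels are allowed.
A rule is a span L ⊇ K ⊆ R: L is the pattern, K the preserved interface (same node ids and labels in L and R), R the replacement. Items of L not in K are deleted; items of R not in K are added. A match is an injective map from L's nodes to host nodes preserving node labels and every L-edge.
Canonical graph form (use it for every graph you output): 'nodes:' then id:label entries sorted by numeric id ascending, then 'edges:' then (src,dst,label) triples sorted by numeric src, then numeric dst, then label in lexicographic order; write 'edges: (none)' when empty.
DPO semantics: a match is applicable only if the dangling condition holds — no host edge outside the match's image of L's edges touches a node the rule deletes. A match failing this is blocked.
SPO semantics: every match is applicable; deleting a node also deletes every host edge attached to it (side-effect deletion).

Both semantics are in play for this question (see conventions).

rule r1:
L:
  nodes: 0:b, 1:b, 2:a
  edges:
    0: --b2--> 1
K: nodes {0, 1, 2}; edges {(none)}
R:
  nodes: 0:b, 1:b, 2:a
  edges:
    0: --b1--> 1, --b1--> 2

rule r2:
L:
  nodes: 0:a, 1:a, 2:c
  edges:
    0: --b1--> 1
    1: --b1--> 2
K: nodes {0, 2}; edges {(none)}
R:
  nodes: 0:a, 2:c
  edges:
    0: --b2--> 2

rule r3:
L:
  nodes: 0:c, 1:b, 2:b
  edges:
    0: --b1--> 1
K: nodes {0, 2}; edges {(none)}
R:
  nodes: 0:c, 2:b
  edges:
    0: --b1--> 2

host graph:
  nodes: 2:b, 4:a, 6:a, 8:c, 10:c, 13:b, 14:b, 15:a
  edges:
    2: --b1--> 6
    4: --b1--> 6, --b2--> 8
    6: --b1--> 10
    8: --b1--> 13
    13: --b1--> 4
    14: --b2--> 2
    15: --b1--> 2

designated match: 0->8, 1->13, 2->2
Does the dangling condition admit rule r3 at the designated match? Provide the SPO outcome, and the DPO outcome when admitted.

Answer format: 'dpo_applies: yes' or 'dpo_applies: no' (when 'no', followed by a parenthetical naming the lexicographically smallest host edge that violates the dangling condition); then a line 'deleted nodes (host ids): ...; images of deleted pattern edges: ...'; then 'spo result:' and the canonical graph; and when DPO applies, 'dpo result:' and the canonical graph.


dpo_applies: no
(the rule deletes node 13, which keeps host edge (13,4,b1) outside the match image — the dangling condition fails, DPO blocks; SPO proceeds and side-deletes such edges)
deleted nodes (host ids): 13; images of deleted pattern edges: (8,13,b1)
spo result:
nodes: 2:b, 4:a, 6:a, 8:c, 10:c, 14:b, 15:a
edges: (2,6,b1); (4,6,b1); (4,8,b2); (6,10,b1); (8,2,b1); (14,2,b2); (15,2,b1)


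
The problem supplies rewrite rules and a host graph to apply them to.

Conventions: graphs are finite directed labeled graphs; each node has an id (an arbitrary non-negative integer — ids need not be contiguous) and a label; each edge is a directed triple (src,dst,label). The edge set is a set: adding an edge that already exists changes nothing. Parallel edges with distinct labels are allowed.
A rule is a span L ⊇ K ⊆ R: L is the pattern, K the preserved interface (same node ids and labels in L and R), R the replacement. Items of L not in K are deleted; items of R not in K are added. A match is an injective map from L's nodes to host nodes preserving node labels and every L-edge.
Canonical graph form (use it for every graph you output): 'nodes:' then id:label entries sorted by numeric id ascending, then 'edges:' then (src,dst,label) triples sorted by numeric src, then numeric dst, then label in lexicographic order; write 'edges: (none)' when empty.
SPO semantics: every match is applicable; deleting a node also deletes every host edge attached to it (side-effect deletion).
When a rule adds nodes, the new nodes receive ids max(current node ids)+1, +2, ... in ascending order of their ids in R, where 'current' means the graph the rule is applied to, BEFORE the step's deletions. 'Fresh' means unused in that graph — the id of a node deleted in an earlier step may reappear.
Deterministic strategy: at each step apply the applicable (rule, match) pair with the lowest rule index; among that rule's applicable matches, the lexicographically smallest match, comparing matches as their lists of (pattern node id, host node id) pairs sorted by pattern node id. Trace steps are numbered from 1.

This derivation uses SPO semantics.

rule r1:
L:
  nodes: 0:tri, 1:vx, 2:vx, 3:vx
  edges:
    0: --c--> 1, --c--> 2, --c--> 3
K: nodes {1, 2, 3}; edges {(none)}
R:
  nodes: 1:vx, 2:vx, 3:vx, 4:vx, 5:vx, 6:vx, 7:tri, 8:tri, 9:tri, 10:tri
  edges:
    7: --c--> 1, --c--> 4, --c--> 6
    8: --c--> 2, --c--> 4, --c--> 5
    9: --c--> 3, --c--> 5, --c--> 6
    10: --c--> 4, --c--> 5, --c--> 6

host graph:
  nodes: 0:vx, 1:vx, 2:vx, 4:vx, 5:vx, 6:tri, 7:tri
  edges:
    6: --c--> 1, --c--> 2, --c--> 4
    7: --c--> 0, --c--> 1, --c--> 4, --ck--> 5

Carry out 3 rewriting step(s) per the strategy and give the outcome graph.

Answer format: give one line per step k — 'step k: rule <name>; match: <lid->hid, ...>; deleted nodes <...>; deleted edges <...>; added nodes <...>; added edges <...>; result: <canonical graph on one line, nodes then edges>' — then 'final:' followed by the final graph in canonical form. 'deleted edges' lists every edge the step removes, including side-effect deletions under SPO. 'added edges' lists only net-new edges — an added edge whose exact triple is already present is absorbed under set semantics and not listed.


step 1: rule r1; match: 0->6, 1->1, 2->2, 3->4; deleted nodes 6; deleted edges (6,1,c); (6,2,c); (6,4,c); added nodes 8, 9, 10, 11, 12, 13, 14; added edges (11,1,c); (11,8,c); (11,10,c); (12,2,c); (12,8,c); (12,9,c); (13,4,c); (13,9,c); (13,10,c); (14,8,c); (14,9,c); (14,10,c); result: nodes: 0:vx, 1:vx, 2:vx, 4:vx, 5:vx, 7:tri, 8:vx, 9:vx, 10:vx, 11:tri, 12:tri, 13:tri, 14:tri edges: (7,0,c); (7,1,c); (7,4,c); (7,5,ck); (11,1,c); (11,8,c); (11,10,c); (12,2,c); (12,8,c); (12,9,c); (13,4,c); (13,9,c); (13,10,c); (14,8,c); (14,9,c); (14,10,c)
step 2: rule r1; match: 0->7, 1->0, 2->1, 3->4; deleted nodes 7; deleted edges (7,0,c); (7,1,c); (7,4,c); (7,5,ck); added nodes 15, 16, 17, 18, 19, 20, 21; added edges (18,0,c); (18,15,c); (18,17,c); (19,1,c); (19,15,c); (19,16,c); (20,4,c); (20,16,c); (20,17,c); (21,15,c); (21,16,c); (21,17,c); result: nodes: 0:vx, 1:vx, 2:vx, 4:vx, 5:vx, 8:vx, 9:vx, 10:vx, 11:tri, 12:tri, 13:tri, 14:tri, 15:vx, 16:vx, 17:vx, 18:tri, 19:tri, 20:tri, 21:tri edges: (11,1,c); (11,8,c); (11,10,c); (12,2,c); (12,8,c); (12,9,c); (13,4,c); (13,9,c); (13,10,c); (14,8,c); (14,9,c); (14,10,c); (18,0,c); (18,15,c); (18,17,c); (19,1,c); (19,15,c); (19,16,c); (20,4,c); (20,16,c); (20,17,c); (21,15,c); (21,16,c); (21,17,c)
step 3: rule r1; match: 0->11, 1->1, 2->8, 3->10; deleted nodes 11; deleted edges (11,1,c); (11,8,c); (11,10,c); added nodes 22, 23, 24, 25, 26, 27, 28; added edges (25,1,c); (25,22,c); (25,24,c); (26,8,c); (26,22,c); (26,23,c); (27,10,c); (27,23,c); (27,24,c); (28,22,c); (28,23,c); (28,24,c); result: nodes: 0:vx, 1:vx, 2:vx, 4:vx, 5:vx, 8:vx, 9:vx, 10:vx, 12:tri, 13:tri, 14:tri, 15:vx, 16:vx, 17:vx, 18:tri, 19:tri, 20:tri, 21:tri, 22:vx, 23:vx, 24:vx, 25:tri, 26:tri, 27:tri, 28:tri edges: (12,2,c); (12,8,c); (12,9,c); (13,4,c); (13,9,c); (13,10,c); (14,8,c); (14,9,c); (14,10,c); (18,0,c); (18,15,c); (18,17,c); (19,1,c); (19,15,c); (19,16,c); (20,4,c); (20,16,c); (20,17,c); (21,15,c); (21,16,c); (21,17,c); (25,1,c); (25,22,c); (25,24,c); (26,8,c); (26,22,c); (26,23,c); (27,10,c); (27,23,c); (27,24,c); (28,22,c); (28,23,c); (28,24,c)
final:
nodes: 0:vx, 1:vx, 2:vx, 4:vx, 5:vx, 8:vx, 9:vx, 10:vx, 12:tri, 13:tri, 14:tri, 15:vx, 16:vx, 17:vx, 18:tri, 19:tri, 20:tri, 21:tri, 22:vx, 23:vx, 24:vx, 25:tri, 26:tri, 27:tri, 28:tri
edges: (12,2,c); (12,8,c); (12,9,c); (13,4,c); (13,9,c); (13,10,c); (14,8,c); (14,9,c); (14,10,c); (18,0,c); (18,15,c); (18,17,c); (19,1,c); (19,15,c); (19,16,c); (20,4,c); (20,16,c); (20,17,c); (21,15,c); (21,16,c); (21,17,c); (25,1,c); (25,22,c); (25,24,c); (26,8,c); (26,22,c); (26,23,c); (27,10,c); (27,23,c); (27,24,c); (28,22,c); (28,23,c); (28,24,c)


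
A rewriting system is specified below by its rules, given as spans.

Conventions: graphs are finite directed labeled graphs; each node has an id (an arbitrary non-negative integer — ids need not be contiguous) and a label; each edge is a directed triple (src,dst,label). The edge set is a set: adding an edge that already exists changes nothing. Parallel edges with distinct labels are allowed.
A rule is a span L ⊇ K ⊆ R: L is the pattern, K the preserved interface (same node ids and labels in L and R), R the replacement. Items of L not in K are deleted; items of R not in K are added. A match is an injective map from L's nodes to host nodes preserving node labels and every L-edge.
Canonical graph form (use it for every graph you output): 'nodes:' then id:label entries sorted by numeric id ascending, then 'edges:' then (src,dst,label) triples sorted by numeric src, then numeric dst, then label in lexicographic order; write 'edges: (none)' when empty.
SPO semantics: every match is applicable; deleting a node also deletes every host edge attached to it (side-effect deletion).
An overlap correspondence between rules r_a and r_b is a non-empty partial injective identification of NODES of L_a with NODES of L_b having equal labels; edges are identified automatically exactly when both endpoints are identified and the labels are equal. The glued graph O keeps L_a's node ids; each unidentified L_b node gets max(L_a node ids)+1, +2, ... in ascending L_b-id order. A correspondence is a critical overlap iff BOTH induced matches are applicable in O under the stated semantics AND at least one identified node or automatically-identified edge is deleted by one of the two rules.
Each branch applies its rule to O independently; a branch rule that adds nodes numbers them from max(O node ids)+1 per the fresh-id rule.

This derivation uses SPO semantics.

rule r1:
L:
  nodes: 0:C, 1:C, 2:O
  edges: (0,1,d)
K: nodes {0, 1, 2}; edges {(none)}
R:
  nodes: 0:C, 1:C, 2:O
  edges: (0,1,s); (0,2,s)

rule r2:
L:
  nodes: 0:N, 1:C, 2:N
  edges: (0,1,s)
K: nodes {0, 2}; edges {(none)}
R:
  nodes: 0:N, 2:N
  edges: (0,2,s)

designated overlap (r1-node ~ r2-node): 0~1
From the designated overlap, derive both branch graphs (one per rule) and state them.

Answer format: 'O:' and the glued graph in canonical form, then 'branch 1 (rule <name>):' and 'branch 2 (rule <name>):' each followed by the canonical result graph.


O:
nodes: 0:C, 1:C, 2:O, 3:N, 4:N
edges: (0,1,d); (3,0,s)
branch 1 (rule r1):
nodes: 0:C, 1:C, 2:O, 3:N, 4:N
edges: (0,1,s); (0,2,s); (3,0,s)
branch 2 (rule r2):
nodes: 1:C, 2:O, 3:N, 4:N
edges: (3,4,s)


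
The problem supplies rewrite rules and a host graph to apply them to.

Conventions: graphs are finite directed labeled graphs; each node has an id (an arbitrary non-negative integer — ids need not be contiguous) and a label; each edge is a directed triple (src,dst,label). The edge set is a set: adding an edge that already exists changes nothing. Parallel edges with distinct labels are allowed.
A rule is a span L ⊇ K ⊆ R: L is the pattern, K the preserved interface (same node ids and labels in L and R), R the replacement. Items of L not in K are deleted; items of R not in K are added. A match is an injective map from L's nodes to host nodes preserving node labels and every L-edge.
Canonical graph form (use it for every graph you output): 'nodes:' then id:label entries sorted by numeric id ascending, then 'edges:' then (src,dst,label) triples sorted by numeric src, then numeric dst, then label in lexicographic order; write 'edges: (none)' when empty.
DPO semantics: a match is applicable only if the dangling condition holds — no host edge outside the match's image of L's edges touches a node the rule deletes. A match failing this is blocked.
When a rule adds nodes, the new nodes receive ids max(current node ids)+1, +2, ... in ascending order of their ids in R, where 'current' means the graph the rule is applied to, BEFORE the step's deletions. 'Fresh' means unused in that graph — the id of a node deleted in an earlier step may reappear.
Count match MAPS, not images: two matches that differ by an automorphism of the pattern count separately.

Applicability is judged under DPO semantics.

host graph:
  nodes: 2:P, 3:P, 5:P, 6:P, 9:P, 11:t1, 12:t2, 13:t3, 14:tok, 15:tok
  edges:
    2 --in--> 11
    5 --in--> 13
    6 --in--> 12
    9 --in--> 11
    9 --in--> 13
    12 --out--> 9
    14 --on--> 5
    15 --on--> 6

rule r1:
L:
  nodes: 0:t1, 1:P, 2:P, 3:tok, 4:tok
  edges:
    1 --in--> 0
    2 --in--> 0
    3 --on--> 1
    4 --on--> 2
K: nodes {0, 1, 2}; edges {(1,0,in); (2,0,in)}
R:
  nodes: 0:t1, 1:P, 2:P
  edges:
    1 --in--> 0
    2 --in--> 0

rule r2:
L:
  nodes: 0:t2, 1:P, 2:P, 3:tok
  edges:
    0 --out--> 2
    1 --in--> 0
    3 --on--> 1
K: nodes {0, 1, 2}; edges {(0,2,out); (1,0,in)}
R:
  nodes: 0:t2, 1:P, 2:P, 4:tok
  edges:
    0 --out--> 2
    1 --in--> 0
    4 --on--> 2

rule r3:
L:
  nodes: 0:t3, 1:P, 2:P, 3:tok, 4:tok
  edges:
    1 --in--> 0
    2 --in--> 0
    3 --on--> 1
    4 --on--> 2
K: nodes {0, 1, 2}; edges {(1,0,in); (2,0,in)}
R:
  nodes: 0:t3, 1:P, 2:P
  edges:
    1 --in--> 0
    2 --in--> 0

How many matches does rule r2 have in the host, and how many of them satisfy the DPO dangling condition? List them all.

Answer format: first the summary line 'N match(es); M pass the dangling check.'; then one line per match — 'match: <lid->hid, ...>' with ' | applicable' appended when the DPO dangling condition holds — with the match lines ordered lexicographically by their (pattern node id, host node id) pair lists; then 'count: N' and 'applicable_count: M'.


1 match(es); 1 pass the dangling check.
match: 0->12, 1->6, 2->9, 3->15 | applicable
count: 1
applicable_count: 1


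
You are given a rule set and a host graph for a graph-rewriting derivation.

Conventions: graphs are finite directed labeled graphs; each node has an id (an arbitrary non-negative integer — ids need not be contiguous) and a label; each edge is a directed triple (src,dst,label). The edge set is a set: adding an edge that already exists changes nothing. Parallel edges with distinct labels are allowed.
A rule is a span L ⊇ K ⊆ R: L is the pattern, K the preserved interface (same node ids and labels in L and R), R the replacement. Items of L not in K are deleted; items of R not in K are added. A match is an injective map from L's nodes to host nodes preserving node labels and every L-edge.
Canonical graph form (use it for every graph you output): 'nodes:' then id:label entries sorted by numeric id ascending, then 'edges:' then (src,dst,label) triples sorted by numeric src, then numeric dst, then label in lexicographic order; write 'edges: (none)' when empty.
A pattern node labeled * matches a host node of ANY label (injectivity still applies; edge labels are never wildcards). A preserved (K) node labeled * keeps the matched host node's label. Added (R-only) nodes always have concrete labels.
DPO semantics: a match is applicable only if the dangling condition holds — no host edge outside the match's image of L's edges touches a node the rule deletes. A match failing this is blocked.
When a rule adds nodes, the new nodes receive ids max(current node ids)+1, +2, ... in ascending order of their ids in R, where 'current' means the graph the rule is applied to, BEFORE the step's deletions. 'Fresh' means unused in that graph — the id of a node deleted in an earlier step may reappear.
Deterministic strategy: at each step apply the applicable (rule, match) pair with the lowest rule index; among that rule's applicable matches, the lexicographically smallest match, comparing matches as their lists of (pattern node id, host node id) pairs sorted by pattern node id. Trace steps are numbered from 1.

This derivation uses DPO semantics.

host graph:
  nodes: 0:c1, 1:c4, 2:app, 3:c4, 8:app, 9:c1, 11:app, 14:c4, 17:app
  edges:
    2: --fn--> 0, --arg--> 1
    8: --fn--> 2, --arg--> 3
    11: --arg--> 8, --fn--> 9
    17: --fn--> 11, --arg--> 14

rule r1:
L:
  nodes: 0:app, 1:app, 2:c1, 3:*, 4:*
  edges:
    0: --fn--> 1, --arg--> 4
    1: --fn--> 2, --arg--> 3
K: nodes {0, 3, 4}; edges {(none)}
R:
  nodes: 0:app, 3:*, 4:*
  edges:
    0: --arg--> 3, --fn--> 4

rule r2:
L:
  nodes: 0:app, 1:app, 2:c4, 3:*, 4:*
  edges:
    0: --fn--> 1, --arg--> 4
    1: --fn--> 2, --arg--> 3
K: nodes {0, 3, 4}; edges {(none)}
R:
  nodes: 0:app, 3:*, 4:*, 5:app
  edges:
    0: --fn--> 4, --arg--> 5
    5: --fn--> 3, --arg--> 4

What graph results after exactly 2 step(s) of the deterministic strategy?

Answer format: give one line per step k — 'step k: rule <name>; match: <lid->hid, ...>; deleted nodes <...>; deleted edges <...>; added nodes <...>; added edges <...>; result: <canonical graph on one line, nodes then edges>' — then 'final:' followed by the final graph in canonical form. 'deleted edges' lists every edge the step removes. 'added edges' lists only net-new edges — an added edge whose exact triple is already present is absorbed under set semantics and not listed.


step 1: rule r1; match: 0->8, 1->2, 2->0, 3->1, 4->3; deleted nodes 0, 2; deleted edges (2,0,fn); (2,1,arg); (8,2,fn); (8,3,arg); added nodes (none); added edges (8,1,arg); (8,3,fn); result: nodes: 1:c4, 3:c4, 8:app, 9:c1, 11:app, 14:c4, 17:app edges: (8,1,arg); (8,3,fn); (11,8,arg); (11,9,fn); (17,11,fn); (17,14,arg)
step 2: rule r1; match: 0->17, 1->11, 2->9, 3->8, 4->14; deleted nodes 9, 11; deleted edges (11,8,arg); (11,9,fn); (17,11,fn); (17,14,arg); added nodes (none); added edges (17,8,arg); (17,14,fn); result: nodes: 1:c4, 3:c4, 8:app, 14:c4, 17:app edges: (8,1,arg); (8,3,fn); (17,8,arg); (17,14,fn)
final:
nodes: 1:c4, 3:c4, 8:app, 14:c4, 17:app
edges: (8,1,arg); (8,3,fn); (17,8,arg); (17,14,fn)


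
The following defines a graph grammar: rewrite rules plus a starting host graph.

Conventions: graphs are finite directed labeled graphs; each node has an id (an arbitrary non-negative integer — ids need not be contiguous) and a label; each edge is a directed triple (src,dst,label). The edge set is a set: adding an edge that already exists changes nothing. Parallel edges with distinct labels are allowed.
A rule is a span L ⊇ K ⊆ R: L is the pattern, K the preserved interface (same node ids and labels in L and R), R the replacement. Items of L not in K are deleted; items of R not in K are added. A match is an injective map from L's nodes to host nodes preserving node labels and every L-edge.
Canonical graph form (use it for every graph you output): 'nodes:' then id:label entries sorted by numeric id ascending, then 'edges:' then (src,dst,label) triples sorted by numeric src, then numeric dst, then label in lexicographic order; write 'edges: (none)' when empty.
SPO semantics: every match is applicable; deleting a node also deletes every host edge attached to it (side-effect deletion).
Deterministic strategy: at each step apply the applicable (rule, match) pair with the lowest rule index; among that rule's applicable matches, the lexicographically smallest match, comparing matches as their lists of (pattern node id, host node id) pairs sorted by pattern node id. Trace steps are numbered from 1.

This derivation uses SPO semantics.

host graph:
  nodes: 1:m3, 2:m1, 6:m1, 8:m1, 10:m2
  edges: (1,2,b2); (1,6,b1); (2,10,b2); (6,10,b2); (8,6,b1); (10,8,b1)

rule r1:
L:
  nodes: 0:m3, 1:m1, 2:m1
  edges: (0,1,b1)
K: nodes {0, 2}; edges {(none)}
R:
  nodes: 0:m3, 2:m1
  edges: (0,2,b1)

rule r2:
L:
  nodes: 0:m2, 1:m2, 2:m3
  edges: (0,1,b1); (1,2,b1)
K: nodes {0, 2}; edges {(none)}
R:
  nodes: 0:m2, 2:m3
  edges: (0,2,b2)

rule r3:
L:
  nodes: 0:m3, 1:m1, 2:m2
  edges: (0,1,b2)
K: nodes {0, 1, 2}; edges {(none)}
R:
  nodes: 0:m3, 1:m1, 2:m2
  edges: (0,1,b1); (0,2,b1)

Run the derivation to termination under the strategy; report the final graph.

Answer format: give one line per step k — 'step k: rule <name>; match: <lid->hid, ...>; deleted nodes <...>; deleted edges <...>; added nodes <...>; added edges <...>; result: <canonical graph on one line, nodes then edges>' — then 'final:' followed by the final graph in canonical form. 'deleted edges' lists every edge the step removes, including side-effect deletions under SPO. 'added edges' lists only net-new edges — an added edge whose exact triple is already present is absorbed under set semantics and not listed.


step 1: rule r1; match: 0->1, 1->6, 2->2; deleted nodes 6; deleted edges (1,6,b1); (6,10,b2); (8,6,b1); added nodes (none); added edges (1,2,b1); result: nodes: 1:m3, 2:m1, 8:m1, 10:m2 edges: (1,2,b1); (1,2,b2); (2,10,b2); (10,8,b1)
step 2: rule r1; match: 0->1, 1->2, 2->8; deleted nodes 2; deleted edges (1,2,b1); (1,2,b2); (2,10,b2); added nodes (none); added edges (1,8,b1); result: nodes: 1:m3, 8:m1, 10:m2 edges: (1,8,b1); (10,8,b1)
final:
nodes: 1:m3, 8:m1, 10:m2
edges: (1,8,b1); (10,8,b1)


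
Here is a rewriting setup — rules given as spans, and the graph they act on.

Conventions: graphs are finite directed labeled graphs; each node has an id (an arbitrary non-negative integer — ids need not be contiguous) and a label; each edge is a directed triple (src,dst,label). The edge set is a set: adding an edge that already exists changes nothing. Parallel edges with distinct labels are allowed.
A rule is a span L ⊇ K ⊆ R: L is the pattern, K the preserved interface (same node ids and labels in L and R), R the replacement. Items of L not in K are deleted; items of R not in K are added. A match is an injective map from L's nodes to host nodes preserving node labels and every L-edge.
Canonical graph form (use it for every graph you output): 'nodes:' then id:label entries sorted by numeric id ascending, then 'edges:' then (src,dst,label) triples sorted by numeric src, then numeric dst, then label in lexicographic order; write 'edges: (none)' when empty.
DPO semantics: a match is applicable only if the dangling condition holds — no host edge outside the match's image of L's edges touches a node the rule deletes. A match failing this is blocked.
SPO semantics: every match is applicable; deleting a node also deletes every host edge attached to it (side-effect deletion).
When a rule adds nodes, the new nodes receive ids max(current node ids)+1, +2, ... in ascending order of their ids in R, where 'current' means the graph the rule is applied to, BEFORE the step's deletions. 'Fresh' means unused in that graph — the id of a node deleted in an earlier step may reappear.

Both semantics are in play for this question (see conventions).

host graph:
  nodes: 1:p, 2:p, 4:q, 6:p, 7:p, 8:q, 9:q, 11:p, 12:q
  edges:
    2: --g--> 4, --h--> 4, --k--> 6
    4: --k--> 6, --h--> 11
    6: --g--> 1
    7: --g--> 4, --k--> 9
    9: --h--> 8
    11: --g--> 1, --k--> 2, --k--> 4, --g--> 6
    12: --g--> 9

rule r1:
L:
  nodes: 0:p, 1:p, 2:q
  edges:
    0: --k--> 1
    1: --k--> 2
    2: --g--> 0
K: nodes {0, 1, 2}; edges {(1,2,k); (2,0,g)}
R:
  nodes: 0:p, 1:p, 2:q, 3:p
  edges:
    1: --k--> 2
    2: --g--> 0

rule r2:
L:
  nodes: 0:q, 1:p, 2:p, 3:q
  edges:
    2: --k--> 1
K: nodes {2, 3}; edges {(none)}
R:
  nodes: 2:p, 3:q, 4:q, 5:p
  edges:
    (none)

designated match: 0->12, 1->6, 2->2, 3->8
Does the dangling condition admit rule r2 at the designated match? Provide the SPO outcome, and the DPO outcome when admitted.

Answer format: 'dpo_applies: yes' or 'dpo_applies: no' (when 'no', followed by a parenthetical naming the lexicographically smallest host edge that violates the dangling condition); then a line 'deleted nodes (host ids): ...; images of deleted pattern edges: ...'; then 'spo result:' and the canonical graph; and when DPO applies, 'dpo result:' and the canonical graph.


dpo_applies: no
(the rule deletes node 6, which keeps host edge (4,6,k) outside the match image — the dangling condition fails, DPO blocks; SPO proceeds and side-deletes such edges)
deleted nodes (host ids): 6, 12; images of deleted pattern edges: (2,6,k)
spo result:
nodes: 1:p, 2:p, 4:q, 7:p, 8:q, 9:q, 11:p, 13:q, 14:p
edges: (2,4,g); (2,4,h); (4,11,h); (7,4,g); (7,9,k); (9,8,h); (11,1,g); (11,2,k); (11,4,k)


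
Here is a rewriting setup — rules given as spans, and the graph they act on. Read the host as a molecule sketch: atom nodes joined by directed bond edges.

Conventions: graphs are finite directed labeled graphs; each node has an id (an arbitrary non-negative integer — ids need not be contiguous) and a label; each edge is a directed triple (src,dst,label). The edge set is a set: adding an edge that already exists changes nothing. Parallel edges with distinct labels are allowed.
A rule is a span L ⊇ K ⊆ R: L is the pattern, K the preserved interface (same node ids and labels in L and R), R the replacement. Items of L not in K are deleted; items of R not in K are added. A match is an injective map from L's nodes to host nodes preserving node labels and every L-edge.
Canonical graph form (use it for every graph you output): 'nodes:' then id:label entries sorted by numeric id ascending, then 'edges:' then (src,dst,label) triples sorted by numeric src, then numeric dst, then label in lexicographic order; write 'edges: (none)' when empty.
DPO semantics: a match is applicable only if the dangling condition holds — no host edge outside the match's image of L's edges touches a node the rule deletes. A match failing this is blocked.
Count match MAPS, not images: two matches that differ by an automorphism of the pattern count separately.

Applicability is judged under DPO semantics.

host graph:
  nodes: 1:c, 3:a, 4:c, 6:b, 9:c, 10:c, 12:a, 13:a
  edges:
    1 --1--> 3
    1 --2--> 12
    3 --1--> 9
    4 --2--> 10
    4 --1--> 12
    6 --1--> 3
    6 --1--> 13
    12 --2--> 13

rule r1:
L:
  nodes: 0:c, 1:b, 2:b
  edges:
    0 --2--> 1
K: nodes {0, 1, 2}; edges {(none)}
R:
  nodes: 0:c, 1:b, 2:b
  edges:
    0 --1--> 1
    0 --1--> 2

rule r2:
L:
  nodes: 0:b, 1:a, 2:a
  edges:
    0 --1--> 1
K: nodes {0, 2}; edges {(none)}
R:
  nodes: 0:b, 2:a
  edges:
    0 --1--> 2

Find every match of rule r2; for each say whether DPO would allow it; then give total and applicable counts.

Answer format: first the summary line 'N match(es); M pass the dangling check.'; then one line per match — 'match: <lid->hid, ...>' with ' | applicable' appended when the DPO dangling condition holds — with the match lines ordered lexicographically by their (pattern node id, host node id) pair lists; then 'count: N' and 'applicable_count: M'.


4 match(es); 0 pass the dangling check.
match: 0->6, 1->3, 2->12
match: 0->6, 1->3, 2->13
match: 0->6, 1->13, 2->3
match: 0->6, 1->13, 2->12
count: 4
applicable_count: 0
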